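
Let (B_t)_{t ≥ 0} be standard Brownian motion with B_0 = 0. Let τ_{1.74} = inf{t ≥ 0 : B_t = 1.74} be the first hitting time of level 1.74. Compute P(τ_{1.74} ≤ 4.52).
P(τ_{1.74} ≤ 4.52) = 2(1 − Φ(1.74/√4.52)) = 2(1 − Φ(0.8184)) ≈ 0.4131

By the reflection principle for standard BM, P(τ_b ≤ t) = 2 · P(B_t ≥ b). Since B_t ~ N(0, t), P(B_t ≥ 1.74) = 1 − Φ(1.74/√t) = 1 − Φ(1.74/√4.52) = 1 − Φ(0.8184) ≈ 0.20656. Doubling: P(τ_{1.74} ≤ 4.52) ≈ 2 · 0.20656 = 0.41312 ≈ 0.4131.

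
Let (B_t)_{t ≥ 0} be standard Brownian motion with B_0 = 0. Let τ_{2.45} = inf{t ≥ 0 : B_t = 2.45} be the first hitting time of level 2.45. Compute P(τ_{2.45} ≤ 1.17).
P(τ_{2.45} ≤ 1.17) = 2(1 − Φ(2.45/√1.17)) = 2(1 − Φ(2.2650)) ≈ 0.0235

By the reflection principle for standard BM, P(τ_b ≤ t) = 2 · P(B_t ≥ b). Since B_t ~ N(0, t), P(B_t ≥ 2.45) = 1 − Φ(2.45/√t) = 1 − Φ(2.45/√1.17) = 1 − Φ(2.2650) ≈ 0.01176. Doubling: P(τ_{2.45} ≤ 1.17) ≈ 2 · 0.01176 = 0.02352 ≈ 0.0235.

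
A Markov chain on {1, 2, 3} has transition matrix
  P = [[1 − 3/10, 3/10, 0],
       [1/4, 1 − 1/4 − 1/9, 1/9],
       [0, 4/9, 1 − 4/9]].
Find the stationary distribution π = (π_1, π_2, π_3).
π = (2/5, 12/25, 3/25)

This is a birth-death chain on three states, which satisfies detailed balance: π_1 · P_{12} = π_2 · P_{21} and π_2 · P_{23} = π_3 · P_{32}.
From π_1 · 3/10 = π_2 · 1/4: π_2/π_1 = (3/10)/(1/4) = 6/5.
From π_2 · 1/9 = π_3 · 4/9: π_3/π_2 = (1/9)/(4/9) = 1/4.
Take π_1 proportional to 1; then unnormalized π = (1, 6/5, 3/10). Normalize by dividing by the sum 5/2:
  π = (2/5, 12/25, 3/25).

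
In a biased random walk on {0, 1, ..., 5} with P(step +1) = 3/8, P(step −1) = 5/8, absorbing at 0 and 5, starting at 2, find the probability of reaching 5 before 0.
P(hit 5 before 0) = (1 − (5/3)^2) / (1 − (5/3)^5) = 216/1441

Let u_k denote P(reach 5 before 0 | start at k). Boundary: u_0 = 0, u_5 = 1. Recurrence: u_k = 3/8·u_{k+1} + 5/8·u_{k-1} for 1 ≤ k ≤ 4. Try u_k = A + B·r^k with r = q/p = (5/8)/(3/8) = 5/3. Substitution satisfies the recurrence; boundary conditions give:
  u_k = (1 − r^k) / (1 − r^N) = (1 − (5/3)^2) / (1 − (5/3)^5) = 216/1441.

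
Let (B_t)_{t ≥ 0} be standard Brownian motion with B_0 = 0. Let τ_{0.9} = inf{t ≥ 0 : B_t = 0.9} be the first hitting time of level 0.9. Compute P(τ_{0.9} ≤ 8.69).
P(τ_{0.9} ≤ 8.69) = 2(1 − Φ(0.9/√8.69)) = 2(1 − Φ(0.3053)) ≈ 0.7601

By the reflection principle for standard BM, P(τ_b ≤ t) = 2 · P(B_t ≥ b). Since B_t ~ N(0, t), P(B_t ≥ 0.9) = 1 − Φ(0.9/√t) = 1 − Φ(0.9/√8.69) = 1 − Φ(0.3053) ≈ 0.38007. Doubling: P(τ_{0.9} ≤ 8.69) ≈ 2 · 0.38007 = 0.76014 ≈ 0.7601.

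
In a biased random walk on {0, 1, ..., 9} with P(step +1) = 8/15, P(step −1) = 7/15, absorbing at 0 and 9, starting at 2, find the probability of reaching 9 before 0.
P(hit 9 before 0) = (1 − (7/8)^2) / (1 − (7/8)^9) = 31457280/93864121

Let u_k denote P(reach 9 before 0 | start at k). Boundary: u_0 = 0, u_9 = 1. Recurrence: u_k = 8/15·u_{k+1} + 7/15·u_{k-1} for 1 ≤ k ≤ 8. Try u_k = A + B·r^k with r = q/p = (7/15)/(8/15) = 7/8. Substitution satisfies the recurrence; boundary conditions give:
  u_k = (1 − r^k) / (1 − r^N) = (1 − (7/8)^2) / (1 − (7/8)^9) = 31457280/93864121.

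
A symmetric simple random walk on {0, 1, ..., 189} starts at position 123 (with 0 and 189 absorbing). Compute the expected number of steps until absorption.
E[τ | X_0 = 123] = 8118

Let v_k = E[τ | X_0 = k]. Boundary: v_0 = v_189 = 0. Recurrence: v_k = 1 + (v_{k-1} + v_{k+1})/2 for 1 ≤ k ≤ 188. The particular solution to v_k − (v_{k-1} + v_{k+1})/2 = 1 is v_k = −k^2. Adding homogeneous solution A + B k and matching boundaries gives v_k = k (189 − k). Substituting k = 123: v_123 = 123 · 66 = 8118.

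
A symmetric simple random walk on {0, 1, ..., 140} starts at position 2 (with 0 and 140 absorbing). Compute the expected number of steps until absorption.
E[τ | X_0 = 2] = 276

Let v_k = E[τ | X_0 = k]. Boundary: v_0 = v_140 = 0. Recurrence: v_k = 1 + (v_{k-1} + v_{k+1})/2 for 1 ≤ k ≤ 139. The particular solution to v_k − (v_{k-1} + v_{k+1})/2 = 1 is v_k = −k^2. Adding homogeneous solution A + B k and matching boundaries gives v_k = k (140 − k). Substituting k = 2: v_2 = 2 · 138 = 276.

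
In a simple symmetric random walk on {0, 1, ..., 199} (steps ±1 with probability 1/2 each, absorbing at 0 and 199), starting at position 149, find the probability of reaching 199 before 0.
P(hit 199 before 0) = 149/199

Let u_k = P(hit 199 before 0 | start at k). Then u_0 = 0, u_199 = 1, and u_k = u_{k-1}/2 + u_{k+1}/2 for 1 ≤ k ≤ 198. This harmonic recurrence is solved by u_k = k/199, giving u_149 = 149/199.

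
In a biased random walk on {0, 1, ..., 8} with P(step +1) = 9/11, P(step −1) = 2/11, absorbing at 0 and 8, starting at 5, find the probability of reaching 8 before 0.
P(hit 8 before 0) = (1 − (2/9)^5) / (1 − (2/9)^8) = 6146199/6149495

Let u_k denote P(reach 8 before 0 | start at k). Boundary: u_0 = 0, u_8 = 1. Recurrence: u_k = 9/11·u_{k+1} + 2/11·u_{k-1} for 1 ≤ k ≤ 7. Try u_k = A + B·r^k with r = q/p = (2/11)/(9/11) = 2/9. Substitution satisfies the recurrence; boundary conditions give:
  u_k = (1 − r^k) / (1 − r^N) = (1 − (2/9)^5) / (1 − (2/9)^8) = 6146199/6149495.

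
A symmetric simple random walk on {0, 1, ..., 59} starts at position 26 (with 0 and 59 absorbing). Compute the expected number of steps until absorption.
E[τ | X_0 = 26] = 858

Let v_k = E[τ | X_0 = k]. Boundary: v_0 = v_59 = 0. Recurrence: v_k = 1 + (v_{k-1} + v_{k+1})/2 for 1 ≤ k ≤ 58. The particular solution to v_k − (v_{k-1} + v_{k+1})/2 = 1 is v_k = −k^2. Adding homogeneous solution A + B k and matching boundaries gives v_k = k (59 − k). Substituting k = 26: v_26 = 26 · 33 = 858.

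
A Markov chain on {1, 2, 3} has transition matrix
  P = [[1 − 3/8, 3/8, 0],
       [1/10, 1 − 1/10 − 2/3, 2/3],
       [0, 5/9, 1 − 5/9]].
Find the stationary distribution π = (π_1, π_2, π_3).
π = (4/37, 15/37, 18/37)

This is a birth-death chain on three states, which satisfies detailed balance: π_1 · P_{12} = π_2 · P_{21} and π_2 · P_{23} = π_3 · P_{32}.
From π_1 · 3/8 = π_2 · 1/10: π_2/π_1 = (3/8)/(1/10) = 15/4.
From π_2 · 2/3 = π_3 · 5/9: π_3/π_2 = (2/3)/(5/9) = 6/5.
Take π_1 proportional to 1; then unnormalized π = (1, 15/4, 9/2). Normalize by dividing by the sum 37/4:
  π = (4/37, 15/37, 18/37).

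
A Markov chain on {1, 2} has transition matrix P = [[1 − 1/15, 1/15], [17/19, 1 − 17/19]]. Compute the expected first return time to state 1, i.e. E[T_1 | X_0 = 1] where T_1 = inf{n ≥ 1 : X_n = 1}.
E[T_1 | X_0 = 1] = 1/π_1 = 274/255

For an irreducible recurrent Markov chain with stationary distribution π, E[T_i | X_0 = i] = 1/π_i (Kac's formula). Here π_1 = (17/19)/(1/15 + 17/19) = (17/19)/(274/285) = 255/274, so E[T_1 | X_0 = 1] = 1/π_1 = (1/15 + 17/19)/(17/19) = (274/285)/(17/19) = 274/255.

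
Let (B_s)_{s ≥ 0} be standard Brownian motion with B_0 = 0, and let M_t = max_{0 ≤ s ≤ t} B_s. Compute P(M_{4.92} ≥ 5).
P(M_{4.92} ≥ 5) = 2·P(B_{4.92} ≥ 5) = 2(1 − Φ(5/√4.92)) ≈ 0.0242

By the reflection principle for Brownian motion, P(M_t ≥ a) = 2 · P(B_t ≥ a) for a ≥ 0. Since B_t ~ N(0, t), P(B_t ≥ 5) = 1 − Φ(5/√t) = 1 − Φ(5/√4.92) = 1 − Φ(2.2542). So
  P(M_{4.92} ≥ 5) = 2(1 − Φ(2.2542)) ≈ 0.0242.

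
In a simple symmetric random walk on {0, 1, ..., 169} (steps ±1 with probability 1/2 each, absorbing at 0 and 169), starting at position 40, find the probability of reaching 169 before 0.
P(hit 169 before 0) = 40/169

Let u_k = P(hit 169 before 0 | start at k). Then u_0 = 0, u_169 = 1, and u_k = u_{k-1}/2 + u_{k+1}/2 for 1 ≤ k ≤ 168. This harmonic recurrence is solved by u_k = k/169, giving u_40 = 40/169.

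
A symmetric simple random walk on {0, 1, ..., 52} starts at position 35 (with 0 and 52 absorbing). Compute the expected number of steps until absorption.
E[τ | X_0 = 35] = 595

Let v_k = E[τ | X_0 = k]. Boundary: v_0 = v_52 = 0. Recurrence: v_k = 1 + (v_{k-1} + v_{k+1})/2 for 1 ≤ k ≤ 51. The particular solution to v_k − (v_{k-1} + v_{k+1})/2 = 1 is v_k = −k^2. Adding homogeneous solution A + B k and matching boundaries gives v_k = k (52 − k). Substituting k = 35: v_35 = 35 · 17 = 595.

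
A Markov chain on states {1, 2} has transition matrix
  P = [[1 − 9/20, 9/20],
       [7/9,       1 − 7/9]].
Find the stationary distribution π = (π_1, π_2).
π_1 = 140/221, π_2 = 81/221

Solve πP = π with π_1 + π_2 = 1. From πP = π: π_1 · (1 − 9/20) + π_2 · 7/9 = π_1 ⇒ π_2 · 7/9 = π_1 · 9/20 ⇒ π_2/π_1 = (9/20)/(7/9) = 81/140. Together with π_1 + π_2 = 1:
  π_1 = (7/9)/(9/20 + 7/9) = (7/9)/(221/180) = 140/221,
  π_2 = (9/20)/(9/20 + 7/9) = (9/20)/(221/180) = 81/221.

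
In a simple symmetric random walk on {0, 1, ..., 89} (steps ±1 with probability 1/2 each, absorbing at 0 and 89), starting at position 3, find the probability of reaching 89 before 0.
P(hit 89 before 0) = 3/89

Let u_k = P(hit 89 before 0 | start at k). Then u_0 = 0, u_89 = 1, and u_k = u_{k-1}/2 + u_{k+1}/2 for 1 ≤ k ≤ 88. This harmonic recurrence is solved by u_k = k/89, giving u_3 = 3/89.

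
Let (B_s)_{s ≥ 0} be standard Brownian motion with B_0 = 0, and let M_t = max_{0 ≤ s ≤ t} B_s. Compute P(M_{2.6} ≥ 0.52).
P(M_{2.6} ≥ 0.52) = 2·P(B_{2.6} ≥ 0.52) = 2(1 − Φ(0.52/√2.6)) ≈ 0.7471

By the reflection principle for Brownian motion, P(M_t ≥ a) = 2 · P(B_t ≥ a) for a ≥ 0. Since B_t ~ N(0, t), P(B_t ≥ 0.52) = 1 − Φ(0.52/√t) = 1 − Φ(0.52/√2.6) = 1 − Φ(0.3225). So
  P(M_{2.6} ≥ 0.52) = 2(1 − Φ(0.3225)) ≈ 0.7471.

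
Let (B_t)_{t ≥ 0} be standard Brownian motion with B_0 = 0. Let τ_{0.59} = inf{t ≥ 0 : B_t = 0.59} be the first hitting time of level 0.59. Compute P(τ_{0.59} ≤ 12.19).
P(τ_{0.59} ≤ 12.19) = 2(1 − Φ(0.59/√12.19)) = 2(1 − Φ(0.1690)) ≈ 0.8658

By the reflection principle for standard BM, P(τ_b ≤ t) = 2 · P(B_t ≥ b). Since B_t ~ N(0, t), P(B_t ≥ 0.59) = 1 − Φ(0.59/√t) = 1 − Φ(0.59/√12.19) = 1 − Φ(0.1690) ≈ 0.43290. Doubling: P(τ_{0.59} ≤ 12.19) ≈ 2 · 0.43290 = 0.86580 ≈ 0.8658.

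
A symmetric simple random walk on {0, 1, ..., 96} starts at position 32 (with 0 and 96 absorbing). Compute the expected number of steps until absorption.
E[τ | X_0 = 32] = 2048

Let v_k = E[τ | X_0 = k]. Boundary: v_0 = v_96 = 0. Recurrence: v_k = 1 + (v_{k-1} + v_{k+1})/2 for 1 ≤ k ≤ 95. The particular solution to v_k − (v_{k-1} + v_{k+1})/2 = 1 is v_k = −k^2. Adding homogeneous solution A + B k and matching boundaries gives v_k = k (96 − k). Substituting k = 32: v_32 = 32 · 64 = 2048.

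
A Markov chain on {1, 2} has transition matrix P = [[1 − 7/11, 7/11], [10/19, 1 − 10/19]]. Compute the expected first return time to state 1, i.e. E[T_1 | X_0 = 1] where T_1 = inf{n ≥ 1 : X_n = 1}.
E[T_1 | X_0 = 1] = 1/π_1 = 243/110

For an irreducible recurrent Markov chain with stationary distribution π, E[T_i | X_0 = i] = 1/π_i (Kac's formula). Here π_1 = (10/19)/(7/11 + 10/19) = (10/19)/(243/209) = 110/243, so E[T_1 | X_0 = 1] = 1/π_1 = (7/11 + 10/19)/(10/19) = (243/209)/(10/19) = 243/110.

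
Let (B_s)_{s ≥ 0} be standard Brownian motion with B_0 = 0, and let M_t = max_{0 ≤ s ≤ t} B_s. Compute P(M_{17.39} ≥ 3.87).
P(M_{17.39} ≥ 3.87) = 2·P(B_{17.39} ≥ 3.87) = 2(1 − Φ(3.87/√17.39)) ≈ 0.3534

By the reflection principle for Brownian motion, P(M_t ≥ a) = 2 · P(B_t ≥ a) for a ≥ 0. Since B_t ~ N(0, t), P(B_t ≥ 3.87) = 1 − Φ(3.87/√t) = 1 − Φ(3.87/√17.39) = 1 − Φ(0.9280). So
  P(M_{17.39} ≥ 3.87) = 2(1 − Φ(0.9280)) ≈ 0.3534.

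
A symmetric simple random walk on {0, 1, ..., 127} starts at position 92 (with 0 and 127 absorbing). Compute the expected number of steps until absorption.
E[τ | X_0 = 92] = 3220

Let v_k = E[τ | X_0 = k]. Boundary: v_0 = v_127 = 0. Recurrence: v_k = 1 + (v_{k-1} + v_{k+1})/2 for 1 ≤ k ≤ 126. The particular solution to v_k − (v_{k-1} + v_{k+1})/2 = 1 is v_k = −k^2. Adding homogeneous solution A + B k and matching boundaries gives v_k = k (127 − k). Substituting k = 92: v_92 = 92 · 35 = 3220.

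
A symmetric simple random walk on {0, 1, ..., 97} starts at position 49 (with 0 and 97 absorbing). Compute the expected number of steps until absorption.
E[τ | X_0 = 49] = 2352

Let v_k = E[τ | X_0 = k]. Boundary: v_0 = v_97 = 0. Recurrence: v_k = 1 + (v_{k-1} + v_{k+1})/2 for 1 ≤ k ≤ 96. The particular solution to v_k − (v_{k-1} + v_{k+1})/2 = 1 is v_k = −k^2. Adding homogeneous solution A + B k and matching boundaries gives v_k = k (97 − k). Substituting k = 49: v_49 = 49 · 48 = 2352.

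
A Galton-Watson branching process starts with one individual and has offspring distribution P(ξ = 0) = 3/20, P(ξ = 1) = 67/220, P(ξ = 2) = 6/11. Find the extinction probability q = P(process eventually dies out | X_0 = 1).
q = 11/40

The pgf is f(s) = 3/20 + 67/220·s + 6/11·s². The extinction probability q is the smallest fixed point of f in [0, 1]. Setting s = f(s):
  6/11·s² + (67/220 − 1)·s + 3/20 = 0
  6/11·s² − (3/20 + 6/11)·s + 3/20 = 0
which factors as (s − 1)·(6/11·s − 3/20) = 0, giving roots s = 1 and s = (3/20)/(6/11) = 11/40.
Mean offspring μ = 67/220 + 2·6/11 = 307/220 > 1 (supercritical), so q < 1. The extinction probability is the smaller root: q = (3/20)/(6/11) = 11/40.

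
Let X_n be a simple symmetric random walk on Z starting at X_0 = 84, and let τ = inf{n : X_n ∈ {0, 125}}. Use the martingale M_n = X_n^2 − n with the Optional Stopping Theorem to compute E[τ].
E[τ] = 3444

M_n = X_n^2 − n is a martingale (since E[X_{n+1}^2 | F_n] = X_n^2 + 1). By OST (τ has finite mean in a bounded region), E[M_τ] = E[M_0] = X_0^2 − 0 = 84^2 = 7056. Also E[M_τ] = E[X_τ^2] − E[τ]. The walk exits at 0 or 125, with P(hit 125 first) = 84/125, so E[X_τ^2] = 125^2 · 84/125 + 0 = 10500. Thus E[τ] = E[X_τ^2] − E[M_τ] = 10500 − 7056 = 3444 = 84(125 − 84) = 3444.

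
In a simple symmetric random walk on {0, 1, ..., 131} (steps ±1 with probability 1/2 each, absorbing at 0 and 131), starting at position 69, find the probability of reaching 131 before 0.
P(hit 131 before 0) = 69/131

Let u_k = P(hit 131 before 0 | start at k). Then u_0 = 0, u_131 = 1, and u_k = u_{k-1}/2 + u_{k+1}/2 for 1 ≤ k ≤ 130. This harmonic recurrence is solved by u_k = k/131, giving u_69 = 69/131.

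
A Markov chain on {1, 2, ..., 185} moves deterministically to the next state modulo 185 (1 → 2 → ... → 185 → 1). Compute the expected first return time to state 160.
E[T_160 | X_0 = 160] = 185

The chain cycles deterministically, so starting at state 160 it returns in exactly 185 steps. Equivalently, the stationary distribution is uniform π_j = 1/185 for every state j, so by Kac's formula E[T_160] = 1/π_160 = 185.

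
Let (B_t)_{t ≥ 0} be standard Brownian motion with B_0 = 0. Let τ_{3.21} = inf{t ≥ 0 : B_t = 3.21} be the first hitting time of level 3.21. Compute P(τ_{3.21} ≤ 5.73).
P(τ_{3.21} ≤ 5.73) = 2(1 − Φ(3.21/√5.73)) = 2(1 − Φ(1.3410)) ≈ 0.1799

By the reflection principle for standard BM, P(τ_b ≤ t) = 2 · P(B_t ≥ b). Since B_t ~ N(0, t), P(B_t ≥ 3.21) = 1 − Φ(3.21/√t) = 1 − Φ(3.21/√5.73) = 1 − Φ(1.3410) ≈ 0.08996. Doubling: P(τ_{3.21} ≤ 5.73) ≈ 2 · 0.08996 = 0.17992 ≈ 0.1799.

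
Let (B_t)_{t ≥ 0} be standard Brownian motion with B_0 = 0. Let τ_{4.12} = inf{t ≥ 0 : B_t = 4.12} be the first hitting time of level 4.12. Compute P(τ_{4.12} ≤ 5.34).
P(τ_{4.12} ≤ 5.34) = 2(1 − Φ(4.12/√5.34)) = 2(1 − Φ(1.7829)) ≈ 0.0746

By the reflection principle for standard BM, P(τ_b ≤ t) = 2 · P(B_t ≥ b). Since B_t ~ N(0, t), P(B_t ≥ 4.12) = 1 − Φ(4.12/√t) = 1 − Φ(4.12/√5.34) = 1 − Φ(1.7829) ≈ 0.03730. Doubling: P(τ_{4.12} ≤ 5.34) ≈ 2 · 0.03730 = 0.07460 ≈ 0.0746.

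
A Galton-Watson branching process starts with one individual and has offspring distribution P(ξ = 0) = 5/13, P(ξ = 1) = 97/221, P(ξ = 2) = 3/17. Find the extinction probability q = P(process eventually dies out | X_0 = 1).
q = 1

Mean offspring μ = 0·5/13 + 1·97/221 + 2·3/17 = 175/221 ≤ 1. For μ ≤ 1 with offspring not concentrated at 1, the Galton-Watson process goes extinct almost surely, so q = 1.
(Algebraic check: The pgf is f(s) = 5/13 + 97/221·s + 3/17·s². The extinction probability q is the smallest fixed point of f in [0, 1]. Setting s = f(s):
  3/17·s² + (97/221 − 1)·s + 5/13 = 0
  3/17·s² − (5/13 + 3/17)·s + 5/13 = 0
which factors as (s − 1)·(3/17·s − 5/13) = 0, giving roots s = 1 and s = (5/13)/(3/17) = 85/39. Since 85/39 ≥ 1, the smallest root in [0, 1] is s = 1.)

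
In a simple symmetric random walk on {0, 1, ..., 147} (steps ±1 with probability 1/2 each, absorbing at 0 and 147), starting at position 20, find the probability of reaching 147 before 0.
P(hit 147 before 0) = 20/147

Let u_k = P(hit 147 before 0 | start at k). Then u_0 = 0, u_147 = 1, and u_k = u_{k-1}/2 + u_{k+1}/2 for 1 ≤ k ≤ 146. This harmonic recurrence is solved by u_k = k/147, giving u_20 = 20/147.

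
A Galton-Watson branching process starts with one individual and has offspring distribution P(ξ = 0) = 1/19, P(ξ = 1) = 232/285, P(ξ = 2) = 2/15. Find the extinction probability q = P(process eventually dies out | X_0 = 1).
q = 15/38

The pgf is f(s) = 1/19 + 232/285·s + 2/15·s². The extinction probability q is the smallest fixed point of f in [0, 1]. Setting s = f(s):
  2/15·s² + (232/285 − 1)·s + 1/19 = 0
  2/15·s² − (1/19 + 2/15)·s + 1/19 = 0
which factors as (s − 1)·(2/15·s − 1/19) = 0, giving roots s = 1 and s = (1/19)/(2/15) = 15/38.
Mean offspring μ = 232/285 + 2·2/15 = 308/285 > 1 (supercritical), so q < 1. The extinction probability is the smaller root: q = (1/19)/(2/15) = 15/38.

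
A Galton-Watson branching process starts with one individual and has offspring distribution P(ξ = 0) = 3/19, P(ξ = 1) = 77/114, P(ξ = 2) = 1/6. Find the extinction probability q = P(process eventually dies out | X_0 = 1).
q = 18/19

The pgf is f(s) = 3/19 + 77/114·s + 1/6·s². The extinction probability q is the smallest fixed point of f in [0, 1]. Setting s = f(s):
  1/6·s² + (77/114 − 1)·s + 3/19 = 0
  1/6·s² − (3/19 + 1/6)·s + 3/19 = 0
which factors as (s − 1)·(1/6·s − 3/19) = 0, giving roots s = 1 and s = (3/19)/(1/6) = 18/19.
Mean offspring μ = 77/114 + 2·1/6 = 115/114 > 1 (supercritical), so q < 1. The extinction probability is the smaller root: q = (3/19)/(1/6) = 18/19.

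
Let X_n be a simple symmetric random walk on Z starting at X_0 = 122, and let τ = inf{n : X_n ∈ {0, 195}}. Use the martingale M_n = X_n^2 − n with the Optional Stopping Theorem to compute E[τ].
E[τ] = 8906

M_n = X_n^2 − n is a martingale (since E[X_{n+1}^2 | F_n] = X_n^2 + 1). By OST (τ has finite mean in a bounded region), E[M_τ] = E[M_0] = X_0^2 − 0 = 122^2 = 14884. Also E[M_τ] = E[X_τ^2] − E[τ]. The walk exits at 0 or 195, with P(hit 195 first) = 122/195, so E[X_τ^2] = 195^2 · 122/195 + 0 = 23790. Thus E[τ] = E[X_τ^2] − E[M_τ] = 23790 − 14884 = 8906 = 122(195 − 122) = 8906.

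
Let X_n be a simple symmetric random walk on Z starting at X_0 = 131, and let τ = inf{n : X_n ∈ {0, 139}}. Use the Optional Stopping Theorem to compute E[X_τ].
E[X_τ] = 131

X_n is a martingale and τ is a bounded-mean stopping time (indeed τ is finite a.s. with bounded expectation since the walk is in a bounded region). By the OST, E[X_τ] = E[X_0] = 131. Equivalently: E[X_τ] = 139 · P(hit 139 first) + 0 · P(hit 0 first) = 139 · (131/139) = 131.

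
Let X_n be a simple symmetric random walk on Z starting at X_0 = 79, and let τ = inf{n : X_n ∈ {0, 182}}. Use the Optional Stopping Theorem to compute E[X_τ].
E[X_τ] = 79

X_n is a martingale and τ is a bounded-mean stopping time (indeed τ is finite a.s. with bounded expectation since the walk is in a bounded region). By the OST, E[X_τ] = E[X_0] = 79. Equivalently: E[X_τ] = 182 · P(hit 182 first) + 0 · P(hit 0 first) = 182 · (79/182) = 79.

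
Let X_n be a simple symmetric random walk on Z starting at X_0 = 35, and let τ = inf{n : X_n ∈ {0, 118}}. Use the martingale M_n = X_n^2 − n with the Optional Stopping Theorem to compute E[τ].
E[τ] = 2905

M_n = X_n^2 − n is a martingale (since E[X_{n+1}^2 | F_n] = X_n^2 + 1). By OST (τ has finite mean in a bounded region), E[M_τ] = E[M_0] = X_0^2 − 0 = 35^2 = 1225. Also E[M_τ] = E[X_τ^2] − E[τ]. The walk exits at 0 or 118, with P(hit 118 first) = 35/118, so E[X_τ^2] = 118^2 · 35/118 + 0 = 4130. Thus E[τ] = E[X_τ^2] − E[M_τ] = 4130 − 1225 = 2905 = 35(118 − 35) = 2905.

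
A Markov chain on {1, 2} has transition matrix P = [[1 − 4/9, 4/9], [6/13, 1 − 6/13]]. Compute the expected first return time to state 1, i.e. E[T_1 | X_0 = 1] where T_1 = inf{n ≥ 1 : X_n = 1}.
E[T_1 | X_0 = 1] = 1/π_1 = 53/27

For an irreducible recurrent Markov chain with stationary distribution π, E[T_i | X_0 = i] = 1/π_i (Kac's formula). Here π_1 = (6/13)/(4/9 + 6/13) = (6/13)/(106/117) = 27/53, so E[T_1 | X_0 = 1] = 1/π_1 = (4/9 + 6/13)/(6/13) = (106/117)/(6/13) = 53/27.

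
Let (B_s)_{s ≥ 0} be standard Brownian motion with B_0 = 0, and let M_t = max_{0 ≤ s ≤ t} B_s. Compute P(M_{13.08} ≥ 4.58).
P(M_{13.08} ≥ 4.58) = 2·P(B_{13.08} ≥ 4.58) = 2(1 − Φ(4.58/√13.08)) ≈ 0.2054

By the reflection principle for Brownian motion, P(M_t ≥ a) = 2 · P(B_t ≥ a) for a ≥ 0. Since B_t ~ N(0, t), P(B_t ≥ 4.58) = 1 − Φ(4.58/√t) = 1 − Φ(4.58/√13.08) = 1 − Φ(1.2664). So
  P(M_{13.08} ≥ 4.58) = 2(1 − Φ(1.2664)) ≈ 0.2054.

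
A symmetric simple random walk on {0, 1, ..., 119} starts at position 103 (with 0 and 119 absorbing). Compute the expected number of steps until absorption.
E[τ | X_0 = 103] = 1648

Let v_k = E[τ | X_0 = k]. Boundary: v_0 = v_119 = 0. Recurrence: v_k = 1 + (v_{k-1} + v_{k+1})/2 for 1 ≤ k ≤ 118. The particular solution to v_k − (v_{k-1} + v_{k+1})/2 = 1 is v_k = −k^2. Adding homogeneous solution A + B k and matching boundaries gives v_k = k (119 − k). Substituting k = 103: v_103 = 103 · 16 = 1648.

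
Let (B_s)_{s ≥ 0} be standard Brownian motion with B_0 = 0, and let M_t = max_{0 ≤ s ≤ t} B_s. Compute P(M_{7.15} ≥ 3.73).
P(M_{7.15} ≥ 3.73) = 2·P(B_{7.15} ≥ 3.73) = 2(1 − Φ(3.73/√7.15)) ≈ 0.1630

By the reflection principle for Brownian motion, P(M_t ≥ a) = 2 · P(B_t ≥ a) for a ≥ 0. Since B_t ~ N(0, t), P(B_t ≥ 3.73) = 1 − Φ(3.73/√t) = 1 − Φ(3.73/√7.15) = 1 − Φ(1.3949). So
  P(M_{7.15} ≥ 3.73) = 2(1 − Φ(1.3949)) ≈ 0.1630.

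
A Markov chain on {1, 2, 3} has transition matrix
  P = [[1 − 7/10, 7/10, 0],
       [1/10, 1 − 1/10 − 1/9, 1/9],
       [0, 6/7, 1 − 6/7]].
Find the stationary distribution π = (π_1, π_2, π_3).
π = (54/481, 378/481, 49/481)

This is a birth-death chain on three states, which satisfies detailed balance: π_1 · P_{12} = π_2 · P_{21} and π_2 · P_{23} = π_3 · P_{32}.
From π_1 · 7/10 = π_2 · 1/10: π_2/π_1 = (7/10)/(1/10) = 7.
From π_2 · 1/9 = π_3 · 6/7: π_3/π_2 = (1/9)/(6/7) = 7/54.
Take π_1 proportional to 1; then unnormalized π = (1, 7, 49/54). Normalize by dividing by the sum 481/54:
  π = (54/481, 378/481, 49/481).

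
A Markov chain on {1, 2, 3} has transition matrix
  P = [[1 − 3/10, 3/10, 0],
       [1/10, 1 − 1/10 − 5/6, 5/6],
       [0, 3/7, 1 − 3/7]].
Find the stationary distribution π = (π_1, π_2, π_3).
π = (6/59, 18/59, 35/59)

This is a birth-death chain on three states, which satisfies detailed balance: π_1 · P_{12} = π_2 · P_{21} and π_2 · P_{23} = π_3 · P_{32}.
From π_1 · 3/10 = π_2 · 1/10: π_2/π_1 = (3/10)/(1/10) = 3.
From π_2 · 5/6 = π_3 · 3/7: π_3/π_2 = (5/6)/(3/7) = 35/18.
Take π_1 proportional to 1; then unnormalized π = (1, 3, 35/6). Normalize by dividing by the sum 59/6:
  π = (6/59, 18/59, 35/59).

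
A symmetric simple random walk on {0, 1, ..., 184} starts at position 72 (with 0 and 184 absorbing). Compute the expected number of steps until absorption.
E[τ | X_0 = 72] = 8064

Let v_k = E[τ | X_0 = k]. Boundary: v_0 = v_184 = 0. Recurrence: v_k = 1 + (v_{k-1} + v_{k+1})/2 for 1 ≤ k ≤ 183. The particular solution to v_k − (v_{k-1} + v_{k+1})/2 = 1 is v_k = −k^2. Adding homogeneous solution A + B k and matching boundaries gives v_k = k (184 − k). Substituting k = 72: v_72 = 72 · 112 = 8064.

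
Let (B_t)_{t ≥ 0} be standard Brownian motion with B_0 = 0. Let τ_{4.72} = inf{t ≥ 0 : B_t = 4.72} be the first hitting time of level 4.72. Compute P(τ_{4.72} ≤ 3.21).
P(τ_{4.72} ≤ 3.21) = 2(1 − Φ(4.72/√3.21)) = 2(1 − Φ(2.6344)) ≈ 0.0084

By the reflection principle for standard BM, P(τ_b ≤ t) = 2 · P(B_t ≥ b). Since B_t ~ N(0, t), P(B_t ≥ 4.72) = 1 − Φ(4.72/√t) = 1 − Φ(4.72/√3.21) = 1 − Φ(2.6344) ≈ 0.00421. Doubling: P(τ_{4.72} ≤ 3.21) ≈ 2 · 0.00421 = 0.00842 ≈ 0.0084.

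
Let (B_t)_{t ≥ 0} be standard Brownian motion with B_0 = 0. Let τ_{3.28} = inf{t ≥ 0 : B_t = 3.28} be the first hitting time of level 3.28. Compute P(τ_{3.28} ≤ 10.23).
P(τ_{3.28} ≤ 10.23) = 2(1 − Φ(3.28/√10.23)) = 2(1 − Φ(1.0255)) ≈ 0.3051

By the reflection principle for standard BM, P(τ_b ≤ t) = 2 · P(B_t ≥ b). Since B_t ~ N(0, t), P(B_t ≥ 3.28) = 1 − Φ(3.28/√t) = 1 − Φ(3.28/√10.23) = 1 − Φ(1.0255) ≈ 0.15256. Doubling: P(τ_{3.28} ≤ 10.23) ≈ 2 · 0.15256 = 0.30512 ≈ 0.3051.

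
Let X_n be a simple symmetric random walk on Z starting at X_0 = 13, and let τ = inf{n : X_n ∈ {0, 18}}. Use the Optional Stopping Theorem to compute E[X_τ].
E[X_τ] = 13

X_n is a martingale and τ is a bounded-mean stopping time (indeed τ is finite a.s. with bounded expectation since the walk is in a bounded region). By the OST, E[X_τ] = E[X_0] = 13. Equivalently: E[X_τ] = 18 · P(hit 18 first) + 0 · P(hit 0 first) = 18 · (13/18) = 13.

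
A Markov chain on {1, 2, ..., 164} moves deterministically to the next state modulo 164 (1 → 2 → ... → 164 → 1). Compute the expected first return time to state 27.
E[T_27 | X_0 = 27] = 164

The chain cycles deterministically, so starting at state 27 it returns in exactly 164 steps. Equivalently, the stationary distribution is uniform π_j = 1/164 for every state j, so by Kac's formula E[T_27] = 1/π_27 = 164.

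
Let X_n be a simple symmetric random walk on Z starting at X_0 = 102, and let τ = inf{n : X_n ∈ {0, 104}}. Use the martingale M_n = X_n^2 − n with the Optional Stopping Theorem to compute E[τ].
E[τ] = 204

M_n = X_n^2 − n is a martingale (since E[X_{n+1}^2 | F_n] = X_n^2 + 1). By OST (τ has finite mean in a bounded region), E[M_τ] = E[M_0] = X_0^2 − 0 = 102^2 = 10404. Also E[M_τ] = E[X_τ^2] − E[τ]. The walk exits at 0 or 104, with P(hit 104 first) = 102/104, so E[X_τ^2] = 104^2 · 102/104 + 0 = 10608. Thus E[τ] = E[X_τ^2] − E[M_τ] = 10608 − 10404 = 204 = 102(104 − 102) = 204.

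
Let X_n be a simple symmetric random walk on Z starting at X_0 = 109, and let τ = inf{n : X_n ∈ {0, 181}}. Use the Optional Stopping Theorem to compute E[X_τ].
E[X_τ] = 109

X_n is a martingale and τ is a bounded-mean stopping time (indeed τ is finite a.s. with bounded expectation since the walk is in a bounded region). By the OST, E[X_τ] = E[X_0] = 109. Equivalently: E[X_τ] = 181 · P(hit 181 first) + 0 · P(hit 0 first) = 181 · (109/181) = 109.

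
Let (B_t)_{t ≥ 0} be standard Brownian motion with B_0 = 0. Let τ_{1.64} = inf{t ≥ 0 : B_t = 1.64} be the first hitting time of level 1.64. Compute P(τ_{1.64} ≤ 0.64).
P(τ_{1.64} ≤ 0.64) = 2(1 − Φ(1.64/√0.64)) = 2(1 − Φ(2.0500)) ≈ 0.0404

By the reflection principle for standard BM, P(τ_b ≤ t) = 2 · P(B_t ≥ b). Since B_t ~ N(0, t), P(B_t ≥ 1.64) = 1 − Φ(1.64/√t) = 1 − Φ(1.64/√0.64) = 1 − Φ(2.0500) ≈ 0.02018. Doubling: P(τ_{1.64} ≤ 0.64) ≈ 2 · 0.02018 = 0.04036 ≈ 0.0404.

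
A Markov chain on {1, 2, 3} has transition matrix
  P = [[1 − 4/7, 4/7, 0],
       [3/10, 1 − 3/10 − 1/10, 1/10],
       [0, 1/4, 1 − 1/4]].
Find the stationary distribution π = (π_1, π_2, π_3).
π = (3/11, 40/77, 16/77)

This is a birth-death chain on three states, which satisfies detailed balance: π_1 · P_{12} = π_2 · P_{21} and π_2 · P_{23} = π_3 · P_{32}.
From π_1 · 4/7 = π_2 · 3/10: π_2/π_1 = (4/7)/(3/10) = 40/21.
From π_2 · 1/10 = π_3 · 1/4: π_3/π_2 = (1/10)/(1/4) = 2/5.
Take π_1 proportional to 1; then unnormalized π = (1, 40/21, 16/21). Normalize by dividing by the sum 11/3:
  π = (3/11, 40/77, 16/77).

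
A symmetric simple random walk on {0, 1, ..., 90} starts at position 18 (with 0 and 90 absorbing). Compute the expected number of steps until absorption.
E[τ | X_0 = 18] = 1296

Let v_k = E[τ | X_0 = k]. Boundary: v_0 = v_90 = 0. Recurrence: v_k = 1 + (v_{k-1} + v_{k+1})/2 for 1 ≤ k ≤ 89. The particular solution to v_k − (v_{k-1} + v_{k+1})/2 = 1 is v_k = −k^2. Adding homogeneous solution A + B k and matching boundaries gives v_k = k (90 − k). Substituting k = 18: v_18 = 18 · 72 = 1296.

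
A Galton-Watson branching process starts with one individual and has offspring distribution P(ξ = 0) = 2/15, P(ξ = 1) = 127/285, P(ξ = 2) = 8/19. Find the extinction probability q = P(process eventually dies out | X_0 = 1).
q = 19/60

The pgf is f(s) = 2/15 + 127/285·s + 8/19·s². The extinction probability q is the smallest fixed point of f in [0, 1]. Setting s = f(s):
  8/19·s² + (127/285 − 1)·s + 2/15 = 0
  8/19·s² − (2/15 + 8/19)·s + 2/15 = 0
which factors as (s − 1)·(8/19·s − 2/15) = 0, giving roots s = 1 and s = (2/15)/(8/19) = 19/60.
Mean offspring μ = 127/285 + 2·8/19 = 367/285 > 1 (supercritical), so q < 1. The extinction probability is the smaller root: q = (2/15)/(8/19) = 19/60.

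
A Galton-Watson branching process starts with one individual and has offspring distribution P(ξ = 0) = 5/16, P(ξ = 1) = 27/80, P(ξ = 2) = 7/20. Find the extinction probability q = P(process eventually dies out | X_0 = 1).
q = 25/28

The pgf is f(s) = 5/16 + 27/80·s + 7/20·s². The extinction probability q is the smallest fixed point of f in [0, 1]. Setting s = f(s):
  7/20·s² + (27/80 − 1)·s + 5/16 = 0
  7/20·s² − (5/16 + 7/20)·s + 5/16 = 0
which factors as (s − 1)·(7/20·s − 5/16) = 0, giving roots s = 1 and s = (5/16)/(7/20) = 25/28.
Mean offspring μ = 27/80 + 2·7/20 = 83/80 > 1 (supercritical), so q < 1. The extinction probability is the smaller root: q = (5/16)/(7/20) = 25/28.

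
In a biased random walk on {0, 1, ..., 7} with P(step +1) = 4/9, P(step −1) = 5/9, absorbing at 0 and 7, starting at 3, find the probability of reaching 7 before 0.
P(hit 7 before 0) = (1 − (5/4)^3) / (1 − (5/4)^7) = 15616/61741

Let u_k denote P(reach 7 before 0 | start at k). Boundary: u_0 = 0, u_7 = 1. Recurrence: u_k = 4/9·u_{k+1} + 5/9·u_{k-1} for 1 ≤ k ≤ 6. Try u_k = A + B·r^k with r = q/p = (5/9)/(4/9) = 5/4. Substitution satisfies the recurrence; boundary conditions give:
  u_k = (1 − r^k) / (1 − r^N) = (1 − (5/4)^3) / (1 − (5/4)^7) = 15616/61741.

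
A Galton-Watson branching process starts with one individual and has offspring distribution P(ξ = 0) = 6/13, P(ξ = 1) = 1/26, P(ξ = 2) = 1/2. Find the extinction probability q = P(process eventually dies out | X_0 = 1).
q = 12/13

The pgf is f(s) = 6/13 + 1/26·s + 1/2·s². The extinction probability q is the smallest fixed point of f in [0, 1]. Setting s = f(s):
  1/2·s² + (1/26 − 1)·s + 6/13 = 0
  1/2·s² − (6/13 + 1/2)·s + 6/13 = 0
which factors as (s − 1)·(1/2·s − 6/13) = 0, giving roots s = 1 and s = (6/13)/(1/2) = 12/13.
Mean offspring μ = 1/26 + 2·1/2 = 27/26 > 1 (supercritical), so q < 1. The extinction probability is the smaller root: q = (6/13)/(1/2) = 12/13.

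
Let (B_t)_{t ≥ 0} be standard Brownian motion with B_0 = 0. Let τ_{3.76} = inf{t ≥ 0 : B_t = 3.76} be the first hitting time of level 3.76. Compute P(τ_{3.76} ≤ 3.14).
P(τ_{3.76} ≤ 3.14) = 2(1 − Φ(3.76/√3.14)) = 2(1 − Φ(2.1219)) ≈ 0.0338

By the reflection principle for standard BM, P(τ_b ≤ t) = 2 · P(B_t ≥ b). Since B_t ~ N(0, t), P(B_t ≥ 3.76) = 1 − Φ(3.76/√t) = 1 − Φ(3.76/√3.14) = 1 − Φ(2.1219) ≈ 0.01692. Doubling: P(τ_{3.76} ≤ 3.14) ≈ 2 · 0.01692 = 0.03384 ≈ 0.0338.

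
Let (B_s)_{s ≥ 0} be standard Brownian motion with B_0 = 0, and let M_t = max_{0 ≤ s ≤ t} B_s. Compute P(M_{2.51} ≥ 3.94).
P(M_{2.51} ≥ 3.94) = 2·P(B_{2.51} ≥ 3.94) = 2(1 − Φ(3.94/√2.51)) ≈ 0.0129

By the reflection principle for Brownian motion, P(M_t ≥ a) = 2 · P(B_t ≥ a) for a ≥ 0. Since B_t ~ N(0, t), P(B_t ≥ 3.94) = 1 − Φ(3.94/√t) = 1 − Φ(3.94/√2.51) = 1 − Φ(2.4869). So
  P(M_{2.51} ≥ 3.94) = 2(1 − Φ(2.4869)) ≈ 0.0129.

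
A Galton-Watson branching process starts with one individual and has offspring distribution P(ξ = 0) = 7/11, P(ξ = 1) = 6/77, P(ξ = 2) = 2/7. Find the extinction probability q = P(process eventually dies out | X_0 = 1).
q = 1

Mean offspring μ = 0·7/11 + 1·6/77 + 2·2/7 = 50/77 ≤ 1. For μ ≤ 1 with offspring not concentrated at 1, the Galton-Watson process goes extinct almost surely, so q = 1.
(Algebraic check: The pgf is f(s) = 7/11 + 6/77·s + 2/7·s². The extinction probability q is the smallest fixed point of f in [0, 1]. Setting s = f(s):
  2/7·s² + (6/77 − 1)·s + 7/11 = 0
  2/7·s² − (7/11 + 2/7)·s + 7/11 = 0
which factors as (s − 1)·(2/7·s − 7/11) = 0, giving roots s = 1 and s = (7/11)/(2/7) = 49/22. Since 49/22 ≥ 1, the smallest root in [0, 1] is s = 1.)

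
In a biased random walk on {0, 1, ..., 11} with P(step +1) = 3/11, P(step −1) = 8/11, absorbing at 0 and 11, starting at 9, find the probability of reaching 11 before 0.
P(hit 11 before 0) = (1 − (8/3)^9) / (1 − (8/3)^11) = 241556481/1717951489

Let u_k denote P(reach 11 before 0 | start at k). Boundary: u_0 = 0, u_11 = 1. Recurrence: u_k = 3/11·u_{k+1} + 8/11·u_{k-1} for 1 ≤ k ≤ 10. Try u_k = A + B·r^k with r = q/p = (8/11)/(3/11) = 8/3. Substitution satisfies the recurrence; boundary conditions give:
  u_k = (1 − r^k) / (1 − r^N) = (1 − (8/3)^9) / (1 − (8/3)^11) = 241556481/1717951489.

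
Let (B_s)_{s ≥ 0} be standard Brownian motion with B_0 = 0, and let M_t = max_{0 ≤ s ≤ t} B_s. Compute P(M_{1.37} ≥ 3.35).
P(M_{1.37} ≥ 3.35) = 2·P(B_{1.37} ≥ 3.35) = 2(1 − Φ(3.35/√1.37)) ≈ 0.0042

By the reflection principle for Brownian motion, P(M_t ≥ a) = 2 · P(B_t ≥ a) for a ≥ 0. Since B_t ~ N(0, t), P(B_t ≥ 3.35) = 1 − Φ(3.35/√t) = 1 − Φ(3.35/√1.37) = 1 − Φ(2.8621). So
  P(M_{1.37} ≥ 3.35) = 2(1 − Φ(2.8621)) ≈ 0.0042.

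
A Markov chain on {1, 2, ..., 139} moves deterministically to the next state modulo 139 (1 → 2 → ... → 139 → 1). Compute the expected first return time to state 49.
E[T_49 | X_0 = 49] = 139

The chain cycles deterministically, so starting at state 49 it returns in exactly 139 steps. Equivalently, the stationary distribution is uniform π_j = 1/139 for every state j, so by Kac's formula E[T_49] = 1/π_49 = 139.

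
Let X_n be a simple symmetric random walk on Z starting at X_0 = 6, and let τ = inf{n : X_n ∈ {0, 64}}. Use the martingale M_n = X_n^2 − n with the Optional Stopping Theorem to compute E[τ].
E[τ] = 348

M_n = X_n^2 − n is a martingale (since E[X_{n+1}^2 | F_n] = X_n^2 + 1). By OST (τ has finite mean in a bounded region), E[M_τ] = E[M_0] = X_0^2 − 0 = 6^2 = 36. Also E[M_τ] = E[X_τ^2] − E[τ]. The walk exits at 0 or 64, with P(hit 64 first) = 6/64, so E[X_τ^2] = 64^2 · 6/64 + 0 = 384. Thus E[τ] = E[X_τ^2] − E[M_τ] = 384 − 36 = 348 = 6(64 − 6) = 348.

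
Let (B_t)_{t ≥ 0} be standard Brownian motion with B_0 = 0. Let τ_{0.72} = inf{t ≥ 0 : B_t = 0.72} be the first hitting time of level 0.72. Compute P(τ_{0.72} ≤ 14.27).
P(τ_{0.72} ≤ 14.27) = 2(1 − Φ(0.72/√14.27)) = 2(1 − Φ(0.1906)) ≈ 0.8488

By the reflection principle for standard BM, P(τ_b ≤ t) = 2 · P(B_t ≥ b). Since B_t ~ N(0, t), P(B_t ≥ 0.72) = 1 − Φ(0.72/√t) = 1 − Φ(0.72/√14.27) = 1 − Φ(0.1906) ≈ 0.42442. Doubling: P(τ_{0.72} ≤ 14.27) ≈ 2 · 0.42442 = 0.84884 ≈ 0.8488.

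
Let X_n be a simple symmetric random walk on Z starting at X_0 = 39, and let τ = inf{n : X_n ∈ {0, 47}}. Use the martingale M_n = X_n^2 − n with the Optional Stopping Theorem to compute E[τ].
E[τ] = 312

M_n = X_n^2 − n is a martingale (since E[X_{n+1}^2 | F_n] = X_n^2 + 1). By OST (τ has finite mean in a bounded region), E[M_τ] = E[M_0] = X_0^2 − 0 = 39^2 = 1521. Also E[M_τ] = E[X_τ^2] − E[τ]. The walk exits at 0 or 47, with P(hit 47 first) = 39/47, so E[X_τ^2] = 47^2 · 39/47 + 0 = 1833. Thus E[τ] = E[X_τ^2] − E[M_τ] = 1833 − 1521 = 312 = 39(47 − 39) = 312.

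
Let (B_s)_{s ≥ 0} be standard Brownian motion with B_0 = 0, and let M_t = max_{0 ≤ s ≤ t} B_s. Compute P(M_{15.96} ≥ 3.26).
P(M_{15.96} ≥ 3.26) = 2·P(B_{15.96} ≥ 3.26) = 2(1 − Φ(3.26/√15.96)) ≈ 0.4145

By the reflection principle for Brownian motion, P(M_t ≥ a) = 2 · P(B_t ≥ a) for a ≥ 0. Since B_t ~ N(0, t), P(B_t ≥ 3.26) = 1 − Φ(3.26/√t) = 1 − Φ(3.26/√15.96) = 1 − Φ(0.8160). So
  P(M_{15.96} ≥ 3.26) = 2(1 − Φ(0.8160)) ≈ 0.4145.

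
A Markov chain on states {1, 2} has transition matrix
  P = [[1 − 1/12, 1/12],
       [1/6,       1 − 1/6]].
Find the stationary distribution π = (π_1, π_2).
π_1 = 2/3, π_2 = 1/3

Solve πP = π with π_1 + π_2 = 1. From πP = π: π_1 · (1 − 1/12) + π_2 · 1/6 = π_1 ⇒ π_2 · 1/6 = π_1 · 1/12 ⇒ π_2/π_1 = (1/12)/(1/6) = 1/2. Together with π_1 + π_2 = 1:
  π_1 = (1/6)/(1/12 + 1/6) = (1/6)/(1/4) = 2/3,
  π_2 = (1/12)/(1/12 + 1/6) = (1/12)/(1/4) = 1/3.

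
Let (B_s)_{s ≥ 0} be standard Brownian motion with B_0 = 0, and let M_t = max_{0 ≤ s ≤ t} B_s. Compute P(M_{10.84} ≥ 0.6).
P(M_{10.84} ≥ 0.6) = 2·P(B_{10.84} ≥ 0.6) = 2(1 − Φ(0.6/√10.84)) ≈ 0.8554

By the reflection principle for Brownian motion, P(M_t ≥ a) = 2 · P(B_t ≥ a) for a ≥ 0. Since B_t ~ N(0, t), P(B_t ≥ 0.6) = 1 − Φ(0.6/√t) = 1 − Φ(0.6/√10.84) = 1 − Φ(0.1822). So
  P(M_{10.84} ≥ 0.6) = 2(1 − Φ(0.1822)) ≈ 0.8554.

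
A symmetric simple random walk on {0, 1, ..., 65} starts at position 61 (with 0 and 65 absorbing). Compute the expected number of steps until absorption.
E[τ | X_0 = 61] = 244

Let v_k = E[τ | X_0 = k]. Boundary: v_0 = v_65 = 0. Recurrence: v_k = 1 + (v_{k-1} + v_{k+1})/2 for 1 ≤ k ≤ 64. The particular solution to v_k − (v_{k-1} + v_{k+1})/2 = 1 is v_k = −k^2. Adding homogeneous solution A + B k and matching boundaries gives v_k = k (65 − k). Substituting k = 61: v_61 = 61 · 4 = 244.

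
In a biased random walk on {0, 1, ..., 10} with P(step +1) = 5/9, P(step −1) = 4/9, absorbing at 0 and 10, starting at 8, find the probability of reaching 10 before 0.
P(hit 10 before 0) = (1 − (4/5)^8) / (1 − (4/5)^10) = 903025/968561

Let u_k denote P(reach 10 before 0 | start at k). Boundary: u_0 = 0, u_10 = 1. Recurrence: u_k = 5/9·u_{k+1} + 4/9·u_{k-1} for 1 ≤ k ≤ 9. Try u_k = A + B·r^k with r = q/p = (4/9)/(5/9) = 4/5. Substitution satisfies the recurrence; boundary conditions give:
  u_k = (1 − r^k) / (1 − r^N) = (1 − (4/5)^8) / (1 − (4/5)^10) = 903025/968561.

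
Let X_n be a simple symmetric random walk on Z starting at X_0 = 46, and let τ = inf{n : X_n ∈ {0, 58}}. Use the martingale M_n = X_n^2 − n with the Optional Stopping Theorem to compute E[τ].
E[τ] = 552

M_n = X_n^2 − n is a martingale (since E[X_{n+1}^2 | F_n] = X_n^2 + 1). By OST (τ has finite mean in a bounded region), E[M_τ] = E[M_0] = X_0^2 − 0 = 46^2 = 2116. Also E[M_τ] = E[X_τ^2] − E[τ]. The walk exits at 0 or 58, with P(hit 58 first) = 46/58, so E[X_τ^2] = 58^2 · 46/58 + 0 = 2668. Thus E[τ] = E[X_τ^2] − E[M_τ] = 2668 − 2116 = 552 = 46(58 − 46) = 552.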